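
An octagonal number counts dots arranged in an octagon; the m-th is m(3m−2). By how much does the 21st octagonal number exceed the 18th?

21·(3·21 − 2) = 1281 and 18·(3·18 − 2) = 936.
Difference: 1281 − 936 = 345.

345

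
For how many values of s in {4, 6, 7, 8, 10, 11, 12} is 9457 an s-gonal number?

1

s = 4: P(4, 97) = 9409 and P(4, 98) = 9604; 9457 is not s-gonal.
s = 6: P(6, 69) = 9453 and P(6, 70) = 9730; 9457 is not s-gonal.
s = 7: P(7, 61) = 9211 and P(7, 62) = 9517; 9457 is not s-gonal.
s = 8: P(8, 56) = 9296 and P(8, 57) = 9633; 9457 is not s-gonal.
s = 10: P(10, 49) = 9457. ✓
s = 11: P(11, 46) = 9361 and P(11, 47) = 9776; 9457 is not s-gonal.
s = 12: P(12, 43) = 9073 and P(12, 44) = 9504; 9457 is not s-gonal.
Hits: s ∈ {10} → 1.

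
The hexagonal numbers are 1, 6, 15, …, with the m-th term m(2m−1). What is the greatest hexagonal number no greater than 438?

Solve n(2n−1) ≤ 438 for integer n.
n = 15 gives 435 ≤ 438, while n = 16 gives 496 > 438; so the answer is 435.

435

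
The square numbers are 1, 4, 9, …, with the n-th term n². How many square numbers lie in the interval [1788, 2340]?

The n-th square number is n².
Smallest index with value ≥ 1788: n = 43 (giving 1849).
Largest index with value ≤ 2340: n = 48 (giving 2304).
Indices 43 through 48: 6 terms.

6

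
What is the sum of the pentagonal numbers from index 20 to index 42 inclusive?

Σ i(3i−1)/2 = (3Σi² − Σi) / 2 over i = 20..42.
Σi = 903 − 190 = 713 and Σi² = 25585 − 2470 = 23115.
(3·23115 − 1·713) / 2 = 68632/2 = 34316.

34316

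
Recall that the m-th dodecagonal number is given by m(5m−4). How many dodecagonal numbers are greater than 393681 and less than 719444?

The n-th dodecagonal number is n(5n−4).
Smallest index with value > 393681: n = 282 (giving 396492).
Largest index with value < 719444: n = 379 (giving 716689).
Indices 282 through 379: 98 terms.

98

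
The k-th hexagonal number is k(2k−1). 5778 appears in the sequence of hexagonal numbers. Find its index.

54

Set n(2n−1) = 5778, giving 2n² − n − 5778 = 0.
The discriminant is 1 + 8·5778 = 46225, and √46225 = 215.
So n = (1 + 215) / 4 = 216/4 = 54.
Check: 54·(2·54 − 1) = 5778. ✓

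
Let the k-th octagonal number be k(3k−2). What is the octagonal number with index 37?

4033

The 37th octagonal number is n(3n−2) with n = 37.
37·(3·37 − 2) = 37·109 = 4033.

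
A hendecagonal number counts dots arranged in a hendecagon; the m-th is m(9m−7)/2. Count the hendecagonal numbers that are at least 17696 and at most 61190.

The n-th hendecagonal number is n(9n−7)/2.
Smallest index with value ≥ 17696: n = 64 (giving 18208).
Largest index with value ≤ 61190: n = 116 (giving 60146).
Indices 64 through 116: 53 terms.

53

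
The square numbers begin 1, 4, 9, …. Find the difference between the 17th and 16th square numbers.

33

n² − (n−1)² = 2n − 1, so 17² − 16² = 2·17 − 1 = 33.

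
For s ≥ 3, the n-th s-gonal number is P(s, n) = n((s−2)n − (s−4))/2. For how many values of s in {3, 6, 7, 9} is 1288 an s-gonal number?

1

s = 3: P(3, 50) = 1275 and P(3, 51) = 1326; 1288 is not s-gonal.
s = 6: P(6, 25) = 1225 and P(6, 26) = 1326; 1288 is not s-gonal.
s = 7: P(7, 23) = 1288. ✓
s = 9: P(9, 19) = 1216 and P(9, 20) = 1350; 1288 is not s-gonal.
Hits: s ∈ {7} → 1.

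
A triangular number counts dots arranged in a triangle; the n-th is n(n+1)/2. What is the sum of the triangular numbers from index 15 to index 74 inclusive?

Σ i(i+1)/2 = (Σi² + Σi) / 2 over i = 15..74.
Σi = 2775 − 105 = 2670 and Σi² = 137825 − 1015 = 136810.
(1·136810 + 1·2670) / 2 = 139480/2 = 69740.

69740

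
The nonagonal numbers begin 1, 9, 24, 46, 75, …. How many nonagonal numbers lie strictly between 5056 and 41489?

The n-th nonagonal number is n(7n−5)/2.
Smallest index with value > 5056: n = 39 (giving 5226).
Largest index with value < 41489: n = 109 (giving 41311).
Indices 39 through 109: 71 terms.

71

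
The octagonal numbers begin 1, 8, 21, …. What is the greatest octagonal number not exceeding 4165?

Solve n(3n−2) ≤ 4165 for integer n.
n = 37 gives 4033 ≤ 4165, while n = 38 gives 4256 > 4165; so the answer is 4033.

4033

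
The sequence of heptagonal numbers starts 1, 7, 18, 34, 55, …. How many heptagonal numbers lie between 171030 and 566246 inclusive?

The n-th heptagonal number is n(5n−3)/2.
Smallest index with value ≥ 171030: n = 262 (giving 171217).
Largest index with value ≤ 566246: n = 476 (giving 565726).
Indices 262 through 476: 215 terms.

215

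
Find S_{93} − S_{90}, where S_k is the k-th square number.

549

93² = 8649 and 90² = 8100.
Difference: 8649 − 8100 = 549.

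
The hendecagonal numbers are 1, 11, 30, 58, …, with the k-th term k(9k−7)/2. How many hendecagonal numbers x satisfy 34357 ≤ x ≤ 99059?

61

The n-th hendecagonal number is n(9n−7)/2.
Smallest index with value ≥ 34357: n = 88 (giving 34540).
Largest index with value ≤ 99059: n = 148 (giving 98050).
Indices 88 through 148: 61 terms.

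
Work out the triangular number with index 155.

The 155th triangular number is n(n+1)/2 with n = 155.
155·156/2 = 24180/2 = 12090.

12090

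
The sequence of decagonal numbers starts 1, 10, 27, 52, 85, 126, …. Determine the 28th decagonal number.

The 28th decagonal number is n(4n−3) with n = 28.
28·(4·28 − 3) = 28·109 = 3052.

3052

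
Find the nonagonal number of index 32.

3504

The 32nd nonagonal number is n(7n−5)/2 with n = 32.
32·(7·32 − 5)/2 = 32·219/2 = 3504.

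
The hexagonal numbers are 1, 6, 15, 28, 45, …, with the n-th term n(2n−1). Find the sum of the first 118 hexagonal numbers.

Σ i(2i−1) = 2Σi² − Σi over i = 1..118.
Σi = 7021 and Σi² = 554659.
2·554659 − 1·7021 = 1102297.

1102297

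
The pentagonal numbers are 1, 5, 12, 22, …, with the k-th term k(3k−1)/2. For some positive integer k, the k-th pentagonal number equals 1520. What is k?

Set n(3n−1)/2 = 1520, giving 3n² − n − 3040 = 0.
The discriminant is 1 + 24·1520 = 36481, and √36481 = 191.
So n = (1 + 191) / 6 = 192/6 = 32.

32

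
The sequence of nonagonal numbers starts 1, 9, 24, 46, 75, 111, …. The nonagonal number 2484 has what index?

Set n(7n−5)/2 = 2484, giving 7n² − 5n − 4968 = 0.
The discriminant is 25 + 56·2484 = 139129, and √139129 = 373.
So n = (5 + 373) / 14 = 378/14 = 27.
Check: 27·(7·27 − 5)/2 = 2484. ✓

27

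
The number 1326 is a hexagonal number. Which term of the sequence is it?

26

Set n(2n−1) = 1326, giving 2n² − n − 1326 = 0.
The discriminant is 1 + 8·1326 = 10609, and √10609 = 103.
So n = (1 + 103) / 4 = 104/4 = 26.
Check: 26·(2·26 − 1) = 1326. ✓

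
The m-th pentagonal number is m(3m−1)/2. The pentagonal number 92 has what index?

8

Set n(3n−1)/2 = 92, giving 3n² − n − 184 = 0.
The discriminant is 1 + 24·92 = 2209, and √2209 = 47.
So n = (1 + 47) / 6 = 48/6 = 8.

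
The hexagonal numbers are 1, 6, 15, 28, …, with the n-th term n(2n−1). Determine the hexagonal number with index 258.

132870

The 258th hexagonal number is n(2n−1) with n = 258.
258·(2·258 − 1) = 258·515 = 132870.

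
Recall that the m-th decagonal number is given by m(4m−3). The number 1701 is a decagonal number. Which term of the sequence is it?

21

Set n(4n−3) = 1701, giving 4n² − 3n − 1701 = 0.
The discriminant is 9 + 16·1701 = 27225, and √27225 = 165.
So n = (3 + 165) / 8 = 168/8 = 21.
Check: 21·(4·21 − 3) = 1701. ✓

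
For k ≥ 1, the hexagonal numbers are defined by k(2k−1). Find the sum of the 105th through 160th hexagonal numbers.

1988140

Σ i(2i−1) = 2Σi² − Σi over i = 105..160.
Σi = 12880 − 5460 = 7420 and Σi² = 1378160 − 380380 = 997780.
2·997780 − 1·7420 = 1988140.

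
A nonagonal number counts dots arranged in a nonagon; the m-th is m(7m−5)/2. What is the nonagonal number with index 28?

2674

The 28th nonagonal number is n(7n−5)/2 with n = 28.
28·(7·28 − 5)/2 = 28·191/2 = 2674.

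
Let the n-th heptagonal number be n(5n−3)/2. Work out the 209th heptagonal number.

209·(5·209 − 3)/2 = 209·1042/2 = 209·521 = 108889.

108889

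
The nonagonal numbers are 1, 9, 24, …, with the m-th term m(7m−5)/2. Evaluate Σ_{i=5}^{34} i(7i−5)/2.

Σ i(7i−5)/2 = (7Σi² − 5Σi) / 2 over i = 5..34.
Σi = 595 − 10 = 585 and Σi² = 13685 − 30 = 13655.
(7·13655 − 5·585) / 2 = 92660/2 = 46330.

46330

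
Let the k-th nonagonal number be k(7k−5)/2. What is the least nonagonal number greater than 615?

651

Solve n(7n−5)/2 > 615 for integer n.
The largest n with value ≤ 615 is 13 (since 559 ≤ 615 < 651), so the first above is n = 14, value 651.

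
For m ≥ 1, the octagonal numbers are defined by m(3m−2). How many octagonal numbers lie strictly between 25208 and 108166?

98

The n-th octagonal number is n(3n−2).
Smallest index with value > 25208: n = 93 (giving 25761).
Largest index with value < 108166: n = 190 (giving 107920).
Indices 93 through 190: 98 terms.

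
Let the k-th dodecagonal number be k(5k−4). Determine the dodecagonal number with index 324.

The 324th dodecagonal number is n(5n−4) with n = 324.
324·(5·324 − 4) = 324·1616 = 523584.

523584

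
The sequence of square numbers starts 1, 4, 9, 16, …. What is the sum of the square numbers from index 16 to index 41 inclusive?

Σ_{i=16}^{41} i² = 23821 − 1240 = 22581.

22581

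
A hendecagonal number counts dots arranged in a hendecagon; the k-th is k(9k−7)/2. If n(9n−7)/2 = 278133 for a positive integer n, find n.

249

Set n(9n−7)/2 = 278133, giving 9n² − 7n − 556266 = 0.
The discriminant is 49 + 72·278133 = 20025625, and √20025625 = 4475.
So n = (7 + 4475) / 18 = 4482/18 = 249.
Check: 249·(9·249 − 7)/2 = 278133. ✓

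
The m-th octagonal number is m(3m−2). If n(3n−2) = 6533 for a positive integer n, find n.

Set n(3n−2) = 6533, giving 3n² − 2n − 6533 = 0.
The discriminant is 4 + 12·6533 = 78400, and √78400 = 280.
So n = (2 + 280) / 6 = 282/6 = 47.

47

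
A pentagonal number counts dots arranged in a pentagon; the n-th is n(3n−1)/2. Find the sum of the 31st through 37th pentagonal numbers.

12061

Σ i(3i−1)/2 = (3Σi² − Σi) / 2 over i = 31..37.
Σi = 703 − 465 = 238 and Σi² = 17575 − 9455 = 8120.
(3·8120 − 1·238) / 2 = 24122/2 = 12061.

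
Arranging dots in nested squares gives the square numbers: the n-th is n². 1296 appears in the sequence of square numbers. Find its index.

36

We need n² = 1296, so n = √1296 = 36.
Check: 36² = 1296. ✓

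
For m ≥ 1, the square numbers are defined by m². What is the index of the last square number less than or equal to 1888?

Solve n² ≤ 1888 for integer n.
n = 43 gives 1849 ≤ 1888, while n = 44 gives 1936 > 1888; so the answer is index 43.

43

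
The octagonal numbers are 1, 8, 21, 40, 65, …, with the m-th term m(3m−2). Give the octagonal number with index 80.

19040

80·(3·80 − 2) = 80·238 = 19040.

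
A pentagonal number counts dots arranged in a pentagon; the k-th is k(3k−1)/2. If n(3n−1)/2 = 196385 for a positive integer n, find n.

362

Set n(3n−1)/2 = 196385, giving 3n² − n − 392770 = 0.
The discriminant is 1 + 24·196385 = 4713241, and √4713241 = 2171.
So n = (1 + 2171) / 6 = 2172/6 = 362.
Check: 362·(3·362 − 1)/2 = 196385. ✓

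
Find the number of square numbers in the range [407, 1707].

The n-th square number is n².
Smallest index with value ≥ 407: n = 21 (giving 441).
Largest index with value ≤ 1707: n = 41 (giving 1681).
Indices 21 through 41: 21 terms.

21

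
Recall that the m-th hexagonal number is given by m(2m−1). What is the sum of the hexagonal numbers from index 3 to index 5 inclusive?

88

Σ i(2i−1) = 2Σi² − Σi over i = 3..5.
Σi = 15 − 3 = 12 and Σi² = 55 − 5 = 50.
2·50 − 1·12 = 88.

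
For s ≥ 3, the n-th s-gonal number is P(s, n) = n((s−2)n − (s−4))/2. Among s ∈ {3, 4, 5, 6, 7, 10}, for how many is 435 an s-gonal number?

2

s = 3: P(3, 29) = 435. ✓
s = 4: P(4, 20) = 400 and P(4, 21) = 441; 435 is not s-gonal.
s = 5: P(5, 17) = 425 and P(5, 18) = 477; 435 is not s-gonal.
s = 6: P(6, 15) = 435. ✓
s = 7: P(7, 13) = 403 and P(7, 14) = 469; 435 is not s-gonal.
s = 10: P(10, 10) = 370 and P(10, 11) = 451; 435 is not s-gonal.
Hits: s ∈ {3, 6} → 2.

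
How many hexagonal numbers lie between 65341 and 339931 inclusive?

232

The n-th hexagonal number is n(2n−1).
Smallest index with value ≥ 65341: n = 181 (giving 65341).
Largest index with value ≤ 339931: n = 412 (giving 339076).
Indices 181 through 412: 232 terms.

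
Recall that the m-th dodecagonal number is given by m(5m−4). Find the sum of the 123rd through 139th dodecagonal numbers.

1451817

Σ i(5i−4) = 5Σi² − 4Σi over i = 123..139.
Σi = 9730 − 7503 = 2227 and Σi² = 904890 − 612745 = 292145.
5·292145 − 4·2227 = 1451817.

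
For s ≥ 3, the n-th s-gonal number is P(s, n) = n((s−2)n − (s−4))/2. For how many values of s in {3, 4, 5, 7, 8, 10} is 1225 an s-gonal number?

2

s = 3: P(3, 49) = 1225. ✓
s = 4: P(4, 35) = 1225. ✓
s = 5: P(5, 28) = 1162 and P(5, 29) = 1247; 1225 is not s-gonal.
s = 7: P(7, 22) = 1177 and P(7, 23) = 1288; 1225 is not s-gonal.
s = 8: P(8, 20) = 1160 and P(8, 21) = 1281; 1225 is not s-gonal.
s = 10: P(10, 17) = 1105 and P(10, 18) = 1242; 1225 is not s-gonal.
Hits: s ∈ {3, 4} → 2.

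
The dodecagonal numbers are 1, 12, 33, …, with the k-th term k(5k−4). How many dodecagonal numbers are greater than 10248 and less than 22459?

The n-th dodecagonal number is n(5n−4).
Smallest index with value > 10248: n = 46 (giving 10396).
Largest index with value < 22459: n = 67 (giving 22177).
Indices 46 through 67: 22 terms.

22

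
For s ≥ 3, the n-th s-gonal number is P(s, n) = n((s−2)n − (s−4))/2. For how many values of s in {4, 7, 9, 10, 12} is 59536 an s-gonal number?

1

s = 4: P(4, 244) = 59536. ✓
s = 7: P(7, 154) = 59059 and P(7, 155) = 59830; 59536 is not s-gonal.
s = 9: P(9, 130) = 58825 and P(9, 131) = 59736; 59536 is not s-gonal.
s = 10: P(10, 122) = 59170 and P(10, 123) = 60147; 59536 is not s-gonal.
s = 12: P(12, 109) = 58969 and P(12, 110) = 60060; 59536 is not s-gonal.
Hits: s ∈ {4} → 1.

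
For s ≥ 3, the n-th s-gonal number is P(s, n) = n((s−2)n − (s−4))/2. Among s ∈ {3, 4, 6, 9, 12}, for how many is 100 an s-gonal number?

s = 3: P(3, 13) = 91 and P(3, 14) = 105; 100 is not s-gonal.
s = 4: P(4, 10) = 100. ✓
s = 6: P(6, 7) = 91 and P(6, 8) = 120; 100 is not s-gonal.
s = 9: P(9, 5) = 75 and P(9, 6) = 111; 100 is not s-gonal.
s = 12: P(12, 4) = 64 and P(12, 5) = 105; 100 is not s-gonal.
Hits: s ∈ {4} → 1.

1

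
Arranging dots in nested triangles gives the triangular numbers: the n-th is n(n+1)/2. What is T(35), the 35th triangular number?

The 35th triangular number is n(n+1)/2 with n = 35.
35·36/2 = 1260/2 = 630.

630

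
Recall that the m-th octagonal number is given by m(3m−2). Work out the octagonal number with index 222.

147408

The 222nd octagonal number is n(3n−2) with n = 222.
222·(3·222 − 2) = 222·664 = 147408.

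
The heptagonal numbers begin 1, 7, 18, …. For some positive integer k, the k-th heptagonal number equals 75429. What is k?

174

Set n(5n−3)/2 = 75429, giving 5n² − 3n − 150858 = 0.
The discriminant is 9 + 40·75429 = 3017169, and √3017169 = 1737.
So n = (3 + 1737) / 10 = 1740/10 = 174.
Check: 174·(5·174 − 3)/2 = 75429. ✓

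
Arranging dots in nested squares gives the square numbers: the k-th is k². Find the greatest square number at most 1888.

1849

Solve n² ≤ 1888 for integer n.
n = 43 gives 1849 ≤ 1888, while n = 44 gives 1936 > 1888; so the answer is 1849.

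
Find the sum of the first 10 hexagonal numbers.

Σ i(2i−1) = 2Σi² − Σi over i = 1..10.
Σi = 55 and Σi² = 385.
2·385 − 1·55 = 715.

715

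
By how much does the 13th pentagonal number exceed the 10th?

102

13·(3·13 − 1)/2 = 247 and 10·(3·10 − 1)/2 = 145.
Difference: 247 − 145 = 102.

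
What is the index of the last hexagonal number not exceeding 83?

Solve n(2n−1) ≤ 83 for integer n.
n = 6 gives 66 ≤ 83, while n = 7 gives 91 > 83; so the answer is index 6.

6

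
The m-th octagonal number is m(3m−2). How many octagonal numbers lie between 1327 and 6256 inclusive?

The n-th octagonal number is n(3n−2).
Smallest index with value ≥ 1327: n = 22 (giving 1408).
Largest index with value ≤ 6256: n = 46 (giving 6256).
Indices 22 through 46: 25 terms.

25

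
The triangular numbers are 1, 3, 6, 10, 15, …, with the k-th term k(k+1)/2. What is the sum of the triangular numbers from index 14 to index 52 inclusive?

24349

Σ i(i+1)/2 = (Σi² + Σi) / 2 over i = 14..52.
Σi = 1378 − 91 = 1287 and Σi² = 48230 − 819 = 47411.
(1·47411 + 1·1287) / 2 = 48698/2 = 24349.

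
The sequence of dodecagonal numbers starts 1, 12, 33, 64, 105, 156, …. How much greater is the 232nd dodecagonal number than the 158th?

232·(5·232 − 4) = 268192 and 158·(5·158 − 4) = 124188.
Difference: 268192 − 124188 = 144004.

144004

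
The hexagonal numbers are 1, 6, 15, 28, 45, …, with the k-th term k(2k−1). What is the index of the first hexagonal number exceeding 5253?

52

Solve n(2n−1) > 5253 for integer n.
The largest n with value ≤ 5253 is 51 (since 5151 ≤ 5253 < 5356), so the first above is n = 52, value 5356.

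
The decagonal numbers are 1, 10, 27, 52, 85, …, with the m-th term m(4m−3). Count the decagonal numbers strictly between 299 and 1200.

8

The n-th decagonal number is n(4n−3).
Smallest index with value > 299: n = 10 (giving 370).
Largest index with value < 1200: n = 17 (giving 1105).
Indices 10 through 17: 8 terms.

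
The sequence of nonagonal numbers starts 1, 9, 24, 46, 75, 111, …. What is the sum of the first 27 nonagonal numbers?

23310

Σ i(7i−5)/2 = (7Σi² − 5Σi) / 2 over i = 1..27.
Σi = 378 and Σi² = 6930.
(7·6930 − 5·378) / 2 = 46620/2 = 23310.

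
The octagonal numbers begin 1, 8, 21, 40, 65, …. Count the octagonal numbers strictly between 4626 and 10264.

19

The n-th octagonal number is n(3n−2).
Smallest index with value > 4626: n = 40 (giving 4720).
Largest index with value < 10264: n = 58 (giving 9976).
Indices 40 through 58: 19 terms.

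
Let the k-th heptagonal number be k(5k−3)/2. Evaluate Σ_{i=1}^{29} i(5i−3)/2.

20735

Σ i(5i−3)/2 = (5Σi² − 3Σi) / 2 over i = 1..29.
Σi = 435 and Σi² = 8555.
(5·8555 − 3·435) / 2 = 41470/2 = 20735.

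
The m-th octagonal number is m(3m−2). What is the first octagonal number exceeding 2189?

2296

Solve n(3n−2) > 2189 for integer n.
The largest n with value ≤ 2189 is 27 (since 2133 ≤ 2189 < 2296), so the first above is n = 28, value 2296.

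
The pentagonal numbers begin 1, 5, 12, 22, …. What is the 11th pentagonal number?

11·(3·11 − 1)/2 = 11·32/2 = 11·16 = 176.

176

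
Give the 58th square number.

3364

The 58th square number is n² with n = 58.
58² = 3364.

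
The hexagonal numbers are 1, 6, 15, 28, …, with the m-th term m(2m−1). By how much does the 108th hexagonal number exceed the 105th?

1275

108·(2·108 − 1) = 23220 and 105·(2·105 − 1) = 21945.
Difference: 23220 − 21945 = 1275.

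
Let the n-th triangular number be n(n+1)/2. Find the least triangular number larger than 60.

66

Solve n(n+1)/2 > 60 for integer n.
The largest n with value ≤ 60 is 10 (since 55 ≤ 60 < 66), so the first above is n = 11, value 66.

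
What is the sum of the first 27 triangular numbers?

Σ i(i+1)/2 = (Σi² + Σi) / 2 over i = 1..27.
Σi = 378 and Σi² = 6930.
(1·6930 + 1·378) / 2 = 7308/2 = 3654.

3654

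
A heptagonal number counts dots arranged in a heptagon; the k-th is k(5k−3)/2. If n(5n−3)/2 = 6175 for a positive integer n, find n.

Set n(5n−3)/2 = 6175, giving 5n² − 3n − 12350 = 0.
The discriminant is 9 + 40·6175 = 247009, and √247009 = 497.
So n = (3 + 497) / 10 = 500/10 = 50.
Check: 50·(5·50 − 3)/2 = 6175. ✓

50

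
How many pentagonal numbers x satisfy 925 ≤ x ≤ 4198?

29

The n-th pentagonal number is n(3n−1)/2.
Smallest index with value ≥ 925: n = 25 (giving 925).
Largest index with value ≤ 4198: n = 53 (giving 4187).
Indices 25 through 53: 29 terms.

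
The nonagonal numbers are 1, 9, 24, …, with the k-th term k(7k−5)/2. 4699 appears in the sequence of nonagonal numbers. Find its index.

Set n(7n−5)/2 = 4699, giving 7n² − 5n − 9398 = 0.
So n = (5 + 513) / 14 = 518/14 = 37.
Check: 37·(7·37 − 5)/2 = 4699. ✓

37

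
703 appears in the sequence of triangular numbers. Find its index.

Set n(n+1)/2 = 703, giving n² + n − 1406 = 0.
The discriminant is 1 + 8·703 = 5625, and √5625 = 75.
So n = (-1 + 75) / 2 = 74/2 = 37.
Check: 37·38/2 = 703. ✓

37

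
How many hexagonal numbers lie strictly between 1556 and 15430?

The n-th hexagonal number is n(2n−1).
Smallest index with value > 1556: n = 29 (giving 1653).
Largest index with value < 15430: n = 88 (giving 15400).
Indices 29 through 88: 60 terms.

60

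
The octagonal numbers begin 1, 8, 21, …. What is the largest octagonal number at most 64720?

64533

Solve n(3n−2) ≤ 64720 for integer n.
n = 147 gives 64533 ≤ 64720, while n = 148 gives 65416 > 64720; so the answer is 64533.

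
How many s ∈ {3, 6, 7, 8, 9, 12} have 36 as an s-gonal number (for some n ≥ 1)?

1

s = 3: P(3, 8) = 36. ✓
s = 6: P(6, 4) = 28 and P(6, 5) = 45; 36 is not s-gonal.
s = 7: P(7, 4) = 34 and P(7, 5) = 55; 36 is not s-gonal.
s = 8: P(8, 3) = 21 and P(8, 4) = 40; 36 is not s-gonal.
s = 9: P(9, 3) = 24 and P(9, 4) = 46; 36 is not s-gonal.
s = 12: P(12, 3) = 33 and P(12, 4) = 64; 36 is not s-gonal.
Hits: s ∈ {3} → 1.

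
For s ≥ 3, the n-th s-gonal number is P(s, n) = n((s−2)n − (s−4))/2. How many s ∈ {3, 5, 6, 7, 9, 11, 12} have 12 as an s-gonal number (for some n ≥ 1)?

2

s = 3: P(3, 4) = 10 and P(3, 5) = 15; 12 is not s-gonal.
s = 5: P(5, 3) = 12. ✓
s = 6: P(6, 2) = 6 and P(6, 3) = 15; 12 is not s-gonal.
s = 7: P(7, 2) = 7 and P(7, 3) = 18; 12 is not s-gonal.
s = 9: P(9, 2) = 9 and P(9, 3) = 24; 12 is not s-gonal.
s = 11: P(11, 2) = 11 and P(11, 3) = 30; 12 is not s-gonal.
s = 12: P(12, 2) = 12. ✓
Hits: s ∈ {5, 12} → 2.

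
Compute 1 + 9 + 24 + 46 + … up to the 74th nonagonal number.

Σ i(7i−5)/2 = (7Σi² − 5Σi) / 2 over i = 1..74.
Σi = 2775 and Σi² = 137825.
(7·137825 − 5·2775) / 2 = 950900/2 = 475450.

475450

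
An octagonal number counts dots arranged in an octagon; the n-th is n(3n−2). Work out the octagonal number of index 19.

1045

The 19th octagonal number is n(3n−2) with n = 19.
19·(3·19 − 2) = 19·55 = 1045.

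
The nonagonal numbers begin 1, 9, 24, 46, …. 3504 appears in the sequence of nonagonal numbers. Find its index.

32

Set n(7n−5)/2 = 3504, giving 7n² − 5n − 7008 = 0.
So n = (5 + 443) / 14 = 448/14 = 32.
Check: 32·(7·32 − 5)/2 = 3504. ✓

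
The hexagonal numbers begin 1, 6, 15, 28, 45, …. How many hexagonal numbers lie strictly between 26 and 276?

The n-th hexagonal number is n(2n−1).
Smallest index with value > 26: n = 4 (giving 28).
Largest index with value < 276: n = 11 (giving 231).
Indices 4 through 11: 8 terms.

8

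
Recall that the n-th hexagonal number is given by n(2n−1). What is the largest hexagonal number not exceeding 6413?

6216

Solve n(2n−1) ≤ 6413 for integer n.
n = 56 gives 6216 ≤ 6413, while n = 57 gives 6441 > 6413; so the answer is 6216.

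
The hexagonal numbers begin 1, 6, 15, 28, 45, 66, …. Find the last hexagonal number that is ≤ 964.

946

Solve n(2n−1) ≤ 964 for integer n.
n = 22 gives 946 ≤ 964, while n = 23 gives 1035 > 964; so the answer is 946.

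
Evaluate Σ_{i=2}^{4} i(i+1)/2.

19

Σ i(i+1)/2 = (Σi² + Σi) / 2 over i = 2..4.
Σi = 10 − 1 = 9 and Σi² = 30 − 1 = 29.
(1·29 + 1·9) / 2 = 38/2 = 19.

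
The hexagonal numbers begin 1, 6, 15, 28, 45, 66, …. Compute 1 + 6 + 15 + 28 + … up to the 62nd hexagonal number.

Σ i(2i−1) = 2Σi² − Σi over i = 1..62.
Σi = 1953 and Σi² = 81375.
2·81375 − 1·1953 = 160797.

160797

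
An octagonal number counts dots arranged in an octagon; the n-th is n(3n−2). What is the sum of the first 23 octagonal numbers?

Σ i(3i−2) = 3Σi² − 2Σi over i = 1..23.
Σi = 276 and Σi² = 4324.
3·4324 − 2·276 = 12420.

12420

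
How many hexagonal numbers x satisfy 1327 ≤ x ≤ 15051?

The n-th hexagonal number is n(2n−1).
Smallest index with value ≥ 1327: n = 27 (giving 1431).
Largest index with value ≤ 15051: n = 87 (giving 15051).
Indices 27 through 87: 61 terms.

61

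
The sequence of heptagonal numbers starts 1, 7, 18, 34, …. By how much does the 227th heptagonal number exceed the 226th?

1131

Consecutive heptagonal numbers differ by 5n − 4: here 5·227 − 4 = 1131.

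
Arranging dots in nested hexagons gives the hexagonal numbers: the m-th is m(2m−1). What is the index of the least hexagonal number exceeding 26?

Solve n(2n−1) > 26 for integer n.
The largest n with value ≤ 26 is 3 (since 15 ≤ 26 < 28), so the first above is n = 4, value 28.

4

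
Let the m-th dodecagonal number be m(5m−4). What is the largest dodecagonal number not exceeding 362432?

Solve n(5n−4) ≤ 362432 for integer n.
n = 269 gives 360729 ≤ 362432, while n = 270 gives 363420 > 362432; so the answer is 360729.

360729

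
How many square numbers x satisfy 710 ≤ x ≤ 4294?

39

The n-th square number is n².
Smallest index with value ≥ 710: n = 27 (giving 729).
Largest index with value ≤ 4294: n = 65 (giving 4225).
Indices 27 through 65: 39 terms.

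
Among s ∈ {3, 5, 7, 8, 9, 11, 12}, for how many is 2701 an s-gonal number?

1

s = 3: P(3, 73) = 2701. ✓
s = 5: P(5, 42) = 2625 and P(5, 43) = 2752; 2701 is not s-gonal.
s = 7: P(7, 33) = 2673 and P(7, 34) = 2839; 2701 is not s-gonal.
s = 8: P(8, 30) = 2640 and P(8, 31) = 2821; 2701 is not s-gonal.
s = 9: P(9, 28) = 2674 and P(9, 29) = 2871; 2701 is not s-gonal.
s = 11: P(11, 24) = 2508 and P(11, 25) = 2725; 2701 is not s-gonal.
s = 12: P(12, 23) = 2553 and P(12, 24) = 2784; 2701 is not s-gonal.
Hits: s ∈ {3} → 1.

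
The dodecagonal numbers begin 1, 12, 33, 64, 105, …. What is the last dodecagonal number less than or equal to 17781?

Solve n(5n−4) ≤ 17781 for integer n.
n = 60 gives 17760 ≤ 17781, while n = 61 gives 18361 > 17781; so the answer is 17760.

17760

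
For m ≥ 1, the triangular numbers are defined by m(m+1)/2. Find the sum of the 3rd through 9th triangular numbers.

Σ i(i+1)/2 = (Σi² + Σi) / 2 over i = 3..9.
Σi = 45 − 3 = 42 and Σi² = 285 − 5 = 280.
(1·280 + 1·42) / 2 = 322/2 = 161.

161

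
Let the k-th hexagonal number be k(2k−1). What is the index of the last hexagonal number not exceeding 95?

Solve n(2n−1) ≤ 95 for integer n.
n = 7 gives 91 ≤ 95, while n = 8 gives 120 > 95; so the answer is index 7.

7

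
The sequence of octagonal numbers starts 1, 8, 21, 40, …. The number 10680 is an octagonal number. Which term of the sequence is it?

Set n(3n−2) = 10680, giving 3n² − 2n − 10680 = 0.
The discriminant is 4 + 12·10680 = 128164, and √128164 = 358.
So n = (2 + 358) / 6 = 360/6 = 60.
Check: 60·(3·60 − 2) = 10680. ✓

60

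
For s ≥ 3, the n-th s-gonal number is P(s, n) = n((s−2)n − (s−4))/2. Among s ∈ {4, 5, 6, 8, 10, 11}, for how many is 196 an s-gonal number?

2

s = 4: P(4, 14) = 196. ✓
s = 5: P(5, 11) = 176 and P(5, 12) = 210; 196 is not s-gonal.
s = 6: P(6, 10) = 190 and P(6, 11) = 231; 196 is not s-gonal.
s = 8: P(8, 8) = 176 and P(8, 9) = 225; 196 is not s-gonal.
s = 10: P(10, 7) = 175 and P(10, 8) = 232; 196 is not s-gonal.
s = 11: P(11, 7) = 196. ✓
Hits: s ∈ {4, 11} → 2.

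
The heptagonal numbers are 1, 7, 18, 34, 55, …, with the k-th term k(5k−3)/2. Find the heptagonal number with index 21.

1071

The 21st heptagonal number is n(5n−3)/2 with n = 21.
21·(5·21 − 3)/2 = 21·102/2 = 21·51 = 1071.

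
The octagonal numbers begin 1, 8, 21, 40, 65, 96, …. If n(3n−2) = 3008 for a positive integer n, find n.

32

Set n(3n−2) = 3008, giving 3n² − 2n − 3008 = 0.
So n = (2 + 190) / 6 = 192/6 = 32.
Check: 32·(3·32 − 2) = 3008. ✓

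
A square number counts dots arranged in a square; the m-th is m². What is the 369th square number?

136161

369² = 136161.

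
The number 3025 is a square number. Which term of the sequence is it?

55

We need n² = 3025, so n = √3025 = 55.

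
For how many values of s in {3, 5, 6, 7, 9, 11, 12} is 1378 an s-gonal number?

s = 3: P(3, 52) = 1378. ✓
s = 5: P(5, 30) = 1335 and P(5, 31) = 1426; 1378 is not s-gonal.
s = 6: P(6, 26) = 1326 and P(6, 27) = 1431; 1378 is not s-gonal.
s = 7: P(7, 23) = 1288 and P(7, 24) = 1404; 1378 is not s-gonal.
s = 9: P(9, 20) = 1350 and P(9, 21) = 1491; 1378 is not s-gonal.
s = 11: P(11, 17) = 1241 and P(11, 18) = 1395; 1378 is not s-gonal.
s = 12: P(12, 17) = 1377 and P(12, 18) = 1548; 1378 is not s-gonal.
Hits: s ∈ {3} → 1.

1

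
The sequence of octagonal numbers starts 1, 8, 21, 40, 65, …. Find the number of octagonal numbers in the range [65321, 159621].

The n-th octagonal number is n(3n−2).
Smallest index with value ≥ 65321: n = 148 (giving 65416).
Largest index with value ≤ 159621: n = 231 (giving 159621).
Indices 148 through 231: 84 terms.

84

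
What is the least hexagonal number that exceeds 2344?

2415

Solve n(2n−1) > 2344 for integer n.
The largest n with value ≤ 2344 is 34 (since 2278 ≤ 2344 < 2415), so the first above is n = 35, value 2415.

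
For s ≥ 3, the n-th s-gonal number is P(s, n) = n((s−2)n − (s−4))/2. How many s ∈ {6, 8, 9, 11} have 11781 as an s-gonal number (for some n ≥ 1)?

2

s = 6: P(6, 77) = 11781. ✓
s = 8: P(8, 63) = 11781. ✓
s = 9: P(9, 58) = 11629 and P(9, 59) = 12036; 11781 is not s-gonal.
s = 11: P(11, 51) = 11526 and P(11, 52) = 11986; 11781 is not s-gonal.
Hits: s ∈ {6, 8} → 2.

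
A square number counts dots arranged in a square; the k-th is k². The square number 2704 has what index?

52

We need n² = 2704, so n = √2704 = 52.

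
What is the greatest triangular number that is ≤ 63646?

Solve n(n+1)/2 ≤ 63646 for integer n.
n = 356 gives 63546 ≤ 63646, while n = 357 gives 63903 > 63646; so the answer is 63546.

63546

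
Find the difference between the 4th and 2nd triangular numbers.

7

4·5/2 = 10 and 2·3/2 = 3.
Difference: 10 − 3 = 7.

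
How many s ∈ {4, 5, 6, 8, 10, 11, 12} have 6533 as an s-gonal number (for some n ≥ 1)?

s = 4: P(4, 80) = 6400 and P(4, 81) = 6561; 6533 is not s-gonal.
s = 5: P(5, 66) = 6501 and P(5, 67) = 6700; 6533 is not s-gonal.
s = 6: P(6, 57) = 6441 and P(6, 58) = 6670; 6533 is not s-gonal.
s = 8: P(8, 47) = 6533. ✓
s = 10: P(10, 40) = 6280 and P(10, 41) = 6601; 6533 is not s-gonal.
s = 11: P(11, 38) = 6365 and P(11, 39) = 6708; 6533 is not s-gonal.
s = 12: P(12, 36) = 6336 and P(12, 37) = 6697; 6533 is not s-gonal.
Hits: s ∈ {8} → 1.

1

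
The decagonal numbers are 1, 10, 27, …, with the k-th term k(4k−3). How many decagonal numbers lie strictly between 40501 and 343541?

192

The n-th decagonal number is n(4n−3).
Smallest index with value > 40501: n = 102 (giving 41310).
Largest index with value < 343541: n = 293 (giving 342517).
Indices 102 through 293: 192 terms.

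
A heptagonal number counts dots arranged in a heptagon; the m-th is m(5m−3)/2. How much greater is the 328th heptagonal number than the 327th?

Consecutive heptagonal numbers differ by 5n − 4: here 5·328 − 4 = 1636.

1636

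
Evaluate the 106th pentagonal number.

The 106th pentagonal number is n(3n−1)/2 with n = 106.
106·(3·106 − 1)/2 = 106·317/2 = 16801.

16801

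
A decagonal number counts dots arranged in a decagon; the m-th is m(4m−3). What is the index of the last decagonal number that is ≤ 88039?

Solve n(4n−3) ≤ 88039 for integer n.
n = 148 gives 87172 ≤ 88039, while n = 149 gives 88357 > 88039; so the answer is index 148.

148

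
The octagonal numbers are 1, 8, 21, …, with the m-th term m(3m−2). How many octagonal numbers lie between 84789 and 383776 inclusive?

190

The n-th octagonal number is n(3n−2).
Smallest index with value ≥ 84789: n = 169 (giving 85345).
Largest index with value ≤ 383776: n = 358 (giving 383776).
Indices 169 through 358: 190 terms.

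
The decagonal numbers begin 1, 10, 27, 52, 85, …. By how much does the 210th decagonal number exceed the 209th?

Consecutive decagonal numbers differ by 8n − 7: here 8·210 − 7 = 1673.

1673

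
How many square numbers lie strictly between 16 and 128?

The n-th square number is n².
Smallest index with value > 16: n = 5 (giving 25).
Largest index with value < 128: n = 11 (giving 121).
Indices 5 through 11: 7 terms.

7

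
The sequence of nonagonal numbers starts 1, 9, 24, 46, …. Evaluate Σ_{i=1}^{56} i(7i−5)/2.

Σ i(7i−5)/2 = (7Σi² − 5Σi) / 2 over i = 1..56.
Σi = 1596 and Σi² = 60116.
(7·60116 − 5·1596) / 2 = 412832/2 = 206416.

206416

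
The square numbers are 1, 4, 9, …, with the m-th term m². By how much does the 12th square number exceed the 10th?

12² = 144 and 10² = 100.
Difference: 144 − 100 = 44.

44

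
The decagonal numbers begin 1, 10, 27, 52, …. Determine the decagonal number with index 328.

429352

The 328th decagonal number is n(4n−3) with n = 328.
328·(4·328 − 3) = 328·1309 = 429352.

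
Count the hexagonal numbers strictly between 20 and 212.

The n-th hexagonal number is n(2n−1).
Smallest index with value > 20: n = 4 (giving 28).
Largest index with value < 212: n = 10 (giving 190).
Indices 4 through 10: 7 terms.

7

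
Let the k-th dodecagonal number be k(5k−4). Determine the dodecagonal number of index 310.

479260

310·(5·310 − 4) = 310·1546 = 479260.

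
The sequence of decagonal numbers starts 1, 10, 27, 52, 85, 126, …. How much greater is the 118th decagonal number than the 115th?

118·(4·118 − 3) = 55342 and 115·(4·115 − 3) = 52555.
Difference: 55342 − 52555 = 2787.

2787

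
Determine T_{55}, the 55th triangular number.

1540

55·56/2 = 3080/2 = 1540.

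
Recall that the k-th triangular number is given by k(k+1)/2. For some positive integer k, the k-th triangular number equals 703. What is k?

37

Set n(n+1)/2 = 703, giving n² + n − 1406 = 0.
The discriminant is 1 + 8·703 = 5625, and √5625 = 75.
So n = (-1 + 75) / 2 = 74/2 = 37.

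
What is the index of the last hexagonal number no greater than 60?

5

Solve n(2n−1) ≤ 60 for integer n.
n = 5 gives 45 ≤ 60, while n = 6 gives 66 > 60; so the answer is index 5.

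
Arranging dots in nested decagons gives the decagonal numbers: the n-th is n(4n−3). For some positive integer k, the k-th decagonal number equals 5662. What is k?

Set n(4n−3) = 5662, giving 4n² − 3n − 5662 = 0.
So n = (3 + 301) / 8 = 304/8 = 38.

38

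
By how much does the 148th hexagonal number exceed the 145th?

148·(2·148 − 1) = 43660 and 145·(2·145 − 1) = 41905.
Difference: 43660 − 41905 = 1755.

1755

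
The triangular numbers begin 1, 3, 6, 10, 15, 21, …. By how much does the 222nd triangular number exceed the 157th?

222·223/2 = 24753 and 157·158/2 = 12403.
Difference: 24753 − 12403 = 12350.

12350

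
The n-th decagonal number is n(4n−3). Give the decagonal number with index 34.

The 34th decagonal number is n(4n−3) with n = 34.
34·(4·34 − 3) = 34·133 = 4522.

4522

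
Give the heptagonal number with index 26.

1651

The 26th heptagonal number is n(5n−3)/2 with n = 26.
26·(5·26 − 3)/2 = 26·127/2 = 1651.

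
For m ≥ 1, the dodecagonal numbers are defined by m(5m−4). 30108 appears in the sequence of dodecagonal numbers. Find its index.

Set n(5n−4) = 30108, giving 5n² − 4n − 30108 = 0.
The discriminant is 16 + 20·30108 = 602176, and √602176 = 776.
So n = (4 + 776) / 10 = 780/10 = 78.
Check: 78·(5·78 − 4) = 30108. ✓

78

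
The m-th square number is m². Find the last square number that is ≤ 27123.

Solve n² ≤ 27123 for integer n.
n = 164 gives 26896 ≤ 27123, while n = 165 gives 27225 > 27123; so the answer is 26896.

26896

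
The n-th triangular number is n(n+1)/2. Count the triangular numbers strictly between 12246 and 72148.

The n-th triangular number is n(n+1)/2.
Smallest index with value > 12246: n = 157 (giving 12403).
Largest index with value < 72148: n = 379 (giving 72010).
Indices 157 through 379: 223 terms.

223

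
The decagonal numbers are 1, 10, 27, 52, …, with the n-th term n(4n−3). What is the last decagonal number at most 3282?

Solve n(4n−3) ≤ 3282 for integer n.
n = 29 gives 3277 ≤ 3282, while n = 30 gives 3510 > 3282; so the answer is 3277.

3277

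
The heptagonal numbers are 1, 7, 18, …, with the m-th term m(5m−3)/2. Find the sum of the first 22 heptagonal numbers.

9108

Σ i(5i−3)/2 = (5Σi² − 3Σi) / 2 over i = 1..22.
Σi = 253 and Σi² = 3795.
(5·3795 − 3·253) / 2 = 18216/2 = 9108.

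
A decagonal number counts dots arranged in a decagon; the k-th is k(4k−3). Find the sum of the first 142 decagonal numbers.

Σ i(4i−3) = 4Σi² − 3Σi over i = 1..142.
Σi = 10153 and Σi² = 964535.
4·964535 − 3·10153 = 3827681.

3827681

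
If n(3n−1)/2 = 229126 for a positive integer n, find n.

391

Set n(3n−1)/2 = 229126, giving 3n² − n − 458252 = 0.
The discriminant is 1 + 24·229126 = 5499025, and √5499025 = 2345.
So n = (1 + 2345) / 6 = 2346/6 = 391.
Check: 391·(3·391 − 1)/2 = 229126. ✓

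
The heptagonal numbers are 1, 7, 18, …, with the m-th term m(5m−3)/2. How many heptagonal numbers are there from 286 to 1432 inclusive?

14

The n-th heptagonal number is n(5n−3)/2.
Smallest index with value ≥ 286: n = 11 (giving 286).
Largest index with value ≤ 1432: n = 24 (giving 1404).
Indices 11 through 24: 14 terms.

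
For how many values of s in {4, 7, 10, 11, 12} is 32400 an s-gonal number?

1

s = 4: P(4, 180) = 32400. ✓
s = 7: P(7, 114) = 32319 and P(7, 115) = 32890; 32400 is not s-gonal.
s = 10: P(10, 90) = 32130 and P(10, 91) = 32851; 32400 is not s-gonal.
s = 11: P(11, 85) = 32215 and P(11, 86) = 32981; 32400 is not s-gonal.
s = 12: P(12, 80) = 31680 and P(12, 81) = 32481; 32400 is not s-gonal.
Hits: s ∈ {4} → 1.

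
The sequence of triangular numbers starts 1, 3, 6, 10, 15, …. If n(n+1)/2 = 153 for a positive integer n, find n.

17

Set n(n+1)/2 = 153, giving n² + n − 306 = 0.
The discriminant is 1 + 8·153 = 1225, and √1225 = 35.
So n = (-1 + 35) / 2 = 34/2 = 17.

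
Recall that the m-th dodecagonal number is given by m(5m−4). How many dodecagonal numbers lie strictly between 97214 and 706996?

The n-th dodecagonal number is n(5n−4).
Smallest index with value > 97214: n = 140 (giving 97440).
Largest index with value < 706996: n = 376 (giving 705376).
Indices 140 through 376: 237 terms.

237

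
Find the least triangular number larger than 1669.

Solve n(n+1)/2 > 1669 for integer n.
The largest n with value ≤ 1669 is 57 (since 1653 ≤ 1669 < 1711), so the first above is n = 58, value 1711.

1711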